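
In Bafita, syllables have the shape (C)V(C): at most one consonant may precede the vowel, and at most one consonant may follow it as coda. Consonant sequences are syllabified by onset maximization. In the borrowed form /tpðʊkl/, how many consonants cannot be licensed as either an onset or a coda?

3

The consonants /t/, /p/, /l/ cannot be parsed into a legal (C)V(C) syllable (at most one coda consonant is licensed; onsets are limited to one consonant).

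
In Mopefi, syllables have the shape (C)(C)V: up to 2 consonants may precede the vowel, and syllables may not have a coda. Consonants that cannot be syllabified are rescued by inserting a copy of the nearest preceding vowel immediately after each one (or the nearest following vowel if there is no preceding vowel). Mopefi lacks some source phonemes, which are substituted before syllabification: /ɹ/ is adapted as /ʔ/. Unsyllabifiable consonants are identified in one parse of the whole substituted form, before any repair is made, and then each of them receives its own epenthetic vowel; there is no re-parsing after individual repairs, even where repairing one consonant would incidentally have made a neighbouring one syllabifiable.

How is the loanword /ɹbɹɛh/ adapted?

Substitution: /ɹ/ → /ʔ/, giving /ʔbʔɛh/.
Under (C)(C)V, the unsyllabifiable consonants are /ʔ/, /h/ (no codas are permitted; onsets may contain at most 2 consonants).
Inserting the epenthetic vowel yields /ʔ/ → /ʔɛ/, /h/ → /hɛ/.

ʔɛbʔɛhɛ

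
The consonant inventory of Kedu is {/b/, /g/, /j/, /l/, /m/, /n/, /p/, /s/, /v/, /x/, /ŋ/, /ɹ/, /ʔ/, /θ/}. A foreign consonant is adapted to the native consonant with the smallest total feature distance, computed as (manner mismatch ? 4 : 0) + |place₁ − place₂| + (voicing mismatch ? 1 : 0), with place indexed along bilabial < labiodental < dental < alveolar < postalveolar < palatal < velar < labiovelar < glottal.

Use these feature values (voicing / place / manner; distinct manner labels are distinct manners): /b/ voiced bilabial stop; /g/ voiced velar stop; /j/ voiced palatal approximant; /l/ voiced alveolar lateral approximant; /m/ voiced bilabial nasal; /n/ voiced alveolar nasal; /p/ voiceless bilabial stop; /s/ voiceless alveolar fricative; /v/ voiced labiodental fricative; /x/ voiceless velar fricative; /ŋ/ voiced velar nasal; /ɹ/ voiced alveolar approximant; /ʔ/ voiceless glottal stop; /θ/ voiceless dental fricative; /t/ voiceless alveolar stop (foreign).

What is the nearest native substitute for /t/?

p

/p/ is closest: same manner (stop), place distance 3 (alveolar→bilabial), same voicing; total 3. Next closest is /b/ at distance 4.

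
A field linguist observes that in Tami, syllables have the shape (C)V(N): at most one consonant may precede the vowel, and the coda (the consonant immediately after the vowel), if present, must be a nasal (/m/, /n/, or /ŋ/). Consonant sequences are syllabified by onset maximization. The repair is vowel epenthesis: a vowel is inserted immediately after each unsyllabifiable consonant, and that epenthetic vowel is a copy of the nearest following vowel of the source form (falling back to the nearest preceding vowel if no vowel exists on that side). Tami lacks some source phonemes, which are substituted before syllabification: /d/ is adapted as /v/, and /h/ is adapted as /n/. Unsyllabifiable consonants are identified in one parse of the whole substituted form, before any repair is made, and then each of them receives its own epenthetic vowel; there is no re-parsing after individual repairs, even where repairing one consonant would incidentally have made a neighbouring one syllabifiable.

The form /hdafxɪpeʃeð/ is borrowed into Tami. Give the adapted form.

Substitution: /h/ → /n/, /d/ → /v/, giving /nvafxɪpeʃeð/.
Syllabifying with onset maximization leaves /n/, /f/, /ð/ stranded (only a nasal (/m/, /n/, or /ŋ/) is licensed in coda position; onsets are limited to one consonant).
Each unlicensed consonant becomes the onset of a new syllable: /n/ → /na/, /f/ → /fɪ/, /ð/ → /ðe/.

navafɪxɪpeʃeðe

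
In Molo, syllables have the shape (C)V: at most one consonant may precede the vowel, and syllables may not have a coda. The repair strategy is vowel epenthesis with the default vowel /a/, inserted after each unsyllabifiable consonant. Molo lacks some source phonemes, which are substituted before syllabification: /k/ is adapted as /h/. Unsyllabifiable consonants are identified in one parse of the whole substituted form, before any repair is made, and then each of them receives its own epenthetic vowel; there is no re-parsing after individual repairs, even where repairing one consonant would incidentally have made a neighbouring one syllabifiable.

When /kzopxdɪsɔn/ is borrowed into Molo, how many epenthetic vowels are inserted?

4

After substitution the input is /hzopxdɪsɔn/.
The unsyllabifiable consonants are /h/, /p/, /x/, /n/; each receives one epenthetic vowel.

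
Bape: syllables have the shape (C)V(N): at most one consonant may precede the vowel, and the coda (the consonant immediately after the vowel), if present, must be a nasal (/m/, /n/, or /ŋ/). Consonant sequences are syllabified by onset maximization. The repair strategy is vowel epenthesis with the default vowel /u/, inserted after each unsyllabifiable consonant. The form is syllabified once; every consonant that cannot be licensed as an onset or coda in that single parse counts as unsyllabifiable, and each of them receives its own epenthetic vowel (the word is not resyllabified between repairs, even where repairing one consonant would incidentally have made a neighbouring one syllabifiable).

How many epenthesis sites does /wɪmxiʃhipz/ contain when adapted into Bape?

3

The unsyllabifiable consonants are /ʃ/, /p/, /z/; each receives one epenthetic vowel.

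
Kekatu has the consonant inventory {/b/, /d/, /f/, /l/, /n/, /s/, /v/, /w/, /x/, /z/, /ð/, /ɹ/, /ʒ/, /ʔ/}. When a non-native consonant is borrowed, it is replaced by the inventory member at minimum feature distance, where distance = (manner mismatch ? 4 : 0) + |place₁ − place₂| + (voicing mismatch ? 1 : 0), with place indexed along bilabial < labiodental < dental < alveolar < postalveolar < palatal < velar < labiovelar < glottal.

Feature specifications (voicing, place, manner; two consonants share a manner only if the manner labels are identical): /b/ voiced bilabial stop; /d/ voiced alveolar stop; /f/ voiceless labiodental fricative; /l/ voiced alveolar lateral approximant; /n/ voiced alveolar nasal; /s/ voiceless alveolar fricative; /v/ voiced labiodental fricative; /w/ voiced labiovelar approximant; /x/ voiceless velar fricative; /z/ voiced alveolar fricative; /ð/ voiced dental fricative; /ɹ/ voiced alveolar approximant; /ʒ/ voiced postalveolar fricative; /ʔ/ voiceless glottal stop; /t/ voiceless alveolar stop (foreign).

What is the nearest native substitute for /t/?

/d/ is closest: same manner (stop), place distance 0 (alveolar→alveolar), voicing differs (+1); total 1. Next closest is /b/ at distance 4.

d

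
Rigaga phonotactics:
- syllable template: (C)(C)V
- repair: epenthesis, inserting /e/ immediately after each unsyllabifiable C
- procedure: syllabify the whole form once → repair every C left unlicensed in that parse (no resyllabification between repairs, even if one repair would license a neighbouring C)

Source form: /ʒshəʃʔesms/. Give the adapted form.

ʒeshəʃʔesemese

Under (C)(C)V, the unsyllabifiable consonants are /ʒ/, /s/, /m/, /s/ (no codas are permitted; onsets may contain at most 2 consonants).
Epenthesis after each stranded consonant: /ʒ/ → /ʒe/, /s/ → /se/, /m/ → /me/, /s/ → /se/.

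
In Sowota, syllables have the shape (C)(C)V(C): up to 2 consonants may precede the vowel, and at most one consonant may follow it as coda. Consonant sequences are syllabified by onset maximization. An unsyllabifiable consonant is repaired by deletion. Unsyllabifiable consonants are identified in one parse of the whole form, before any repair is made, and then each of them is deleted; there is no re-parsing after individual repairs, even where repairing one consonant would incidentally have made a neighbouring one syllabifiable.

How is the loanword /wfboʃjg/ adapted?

Syllabifying with onset maximization leaves /w/, /j/, /g/ stranded (at most one coda consonant is licensed; onsets may contain at most 2 consonants).
Deletion applies to /w/, /j/, /g/.

fboʃ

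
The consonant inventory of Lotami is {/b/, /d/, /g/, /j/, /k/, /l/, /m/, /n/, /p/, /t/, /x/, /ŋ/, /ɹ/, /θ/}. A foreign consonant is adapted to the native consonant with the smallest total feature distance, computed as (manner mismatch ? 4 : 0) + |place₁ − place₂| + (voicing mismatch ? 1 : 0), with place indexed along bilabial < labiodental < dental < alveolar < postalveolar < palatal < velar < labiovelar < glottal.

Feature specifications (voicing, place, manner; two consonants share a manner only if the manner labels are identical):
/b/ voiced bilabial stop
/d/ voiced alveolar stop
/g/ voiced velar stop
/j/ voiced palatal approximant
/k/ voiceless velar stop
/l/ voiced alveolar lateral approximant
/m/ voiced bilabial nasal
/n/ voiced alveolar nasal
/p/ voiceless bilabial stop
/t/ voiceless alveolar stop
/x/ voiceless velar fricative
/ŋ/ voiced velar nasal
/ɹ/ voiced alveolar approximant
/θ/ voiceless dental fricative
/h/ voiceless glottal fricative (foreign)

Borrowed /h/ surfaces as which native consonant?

/x/ is closest: same manner (fricative), place distance 2 (glottal→velar), same voicing; total 2. Next closest is /k/ at distance 6.

x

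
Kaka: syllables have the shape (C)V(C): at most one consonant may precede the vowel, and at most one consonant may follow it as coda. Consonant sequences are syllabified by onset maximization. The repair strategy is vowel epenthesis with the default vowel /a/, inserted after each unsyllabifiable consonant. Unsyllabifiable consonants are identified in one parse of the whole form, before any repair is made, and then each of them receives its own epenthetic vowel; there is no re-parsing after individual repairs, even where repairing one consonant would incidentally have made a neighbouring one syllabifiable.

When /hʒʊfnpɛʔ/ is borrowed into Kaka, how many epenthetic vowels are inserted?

The unsyllabifiable consonants are /h/, /n/; each receives one epenthetic vowel.

2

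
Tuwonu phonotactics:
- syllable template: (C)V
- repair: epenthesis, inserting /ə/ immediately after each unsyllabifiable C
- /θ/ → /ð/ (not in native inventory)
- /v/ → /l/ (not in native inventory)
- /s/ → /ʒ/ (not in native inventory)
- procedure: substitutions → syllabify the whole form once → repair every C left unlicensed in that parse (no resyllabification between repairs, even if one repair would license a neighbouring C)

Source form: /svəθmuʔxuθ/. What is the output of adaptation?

Substitution: /s/ → /ʒ/, /v/ → /l/, /θ/ → /ð/, giving /ʒləðmuʔxuð/.
The consonants /ʒ/, /ð/, /ʔ/, /ð/ cannot be parsed into a legal (C)V syllable (no codas are permitted; onsets are limited to one consonant).
Epenthesis after each stranded consonant: /ʒ/ → /ʒə/, /ð/ → /ðə/, /ʔ/ → /ʔə/, /ð/ → /ðə/.

ʒələðəmuʔəxuðə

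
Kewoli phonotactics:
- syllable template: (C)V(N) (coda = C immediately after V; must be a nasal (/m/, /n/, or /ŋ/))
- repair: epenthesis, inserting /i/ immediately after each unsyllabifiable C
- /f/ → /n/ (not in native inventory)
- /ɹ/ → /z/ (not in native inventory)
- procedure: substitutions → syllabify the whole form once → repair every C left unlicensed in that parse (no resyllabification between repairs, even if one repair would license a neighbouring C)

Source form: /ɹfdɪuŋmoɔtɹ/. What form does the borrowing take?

Substitution: /ɹ/ → /z/, /f/ → /n/, giving /zndɪuŋmoɔtz/.
Under (C)V(N), the unsyllabifiable consonants are /z/, /n/, /t/, /z/ (only a nasal (/m/, /n/, or /ŋ/) is licensed in coda position; onsets are limited to one consonant).
Inserting the epenthetic vowel yields /z/ → /zi/, /n/ → /ni/, /t/ → /ti/, /z/ → /zi/.

zinidɪuŋmoɔtizi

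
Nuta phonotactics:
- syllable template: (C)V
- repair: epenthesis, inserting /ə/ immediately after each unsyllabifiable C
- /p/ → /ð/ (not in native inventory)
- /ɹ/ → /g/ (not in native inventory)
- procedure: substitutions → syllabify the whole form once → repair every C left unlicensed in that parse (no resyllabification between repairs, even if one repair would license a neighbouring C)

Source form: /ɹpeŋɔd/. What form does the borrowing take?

gəðeŋɔdə

Substitution: /ɹ/ → /g/, /p/ → /ð/, giving /gðeŋɔd/.
The consonants /g/, /d/ cannot be parsed into a legal (C)V syllable (no codas are permitted; onsets are limited to one consonant).
Epenthesis after each stranded consonant: /g/ → /gə/, /d/ → /də/.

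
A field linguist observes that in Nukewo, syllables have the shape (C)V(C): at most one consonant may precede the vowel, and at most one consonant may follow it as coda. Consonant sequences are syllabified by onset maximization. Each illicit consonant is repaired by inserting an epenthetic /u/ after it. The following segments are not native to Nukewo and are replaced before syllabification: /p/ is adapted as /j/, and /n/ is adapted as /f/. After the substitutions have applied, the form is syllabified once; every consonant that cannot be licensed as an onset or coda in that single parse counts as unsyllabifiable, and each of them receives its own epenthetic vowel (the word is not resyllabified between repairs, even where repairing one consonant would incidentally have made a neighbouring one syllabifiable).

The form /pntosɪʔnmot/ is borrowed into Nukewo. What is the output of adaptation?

jufutosɪʔfumot

Substitution: /p/ → /j/, /n/ → /f/, giving /jftosɪʔfmot/.
The consonants /j/, /f/, /f/ cannot be parsed into a legal (C)V(C) syllable (at most one coda consonant is licensed; onsets are limited to one consonant).
Each unlicensed consonant becomes the onset of a new syllable: /j/ → /ju/, /f/ → /fu/, /f/ → /fu/.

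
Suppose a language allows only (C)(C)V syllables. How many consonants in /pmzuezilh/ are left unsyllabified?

3

Syllabifying with onset maximization leaves /p/, /l/, /h/ stranded (no codas are permitted; onsets may contain at most 2 consonants).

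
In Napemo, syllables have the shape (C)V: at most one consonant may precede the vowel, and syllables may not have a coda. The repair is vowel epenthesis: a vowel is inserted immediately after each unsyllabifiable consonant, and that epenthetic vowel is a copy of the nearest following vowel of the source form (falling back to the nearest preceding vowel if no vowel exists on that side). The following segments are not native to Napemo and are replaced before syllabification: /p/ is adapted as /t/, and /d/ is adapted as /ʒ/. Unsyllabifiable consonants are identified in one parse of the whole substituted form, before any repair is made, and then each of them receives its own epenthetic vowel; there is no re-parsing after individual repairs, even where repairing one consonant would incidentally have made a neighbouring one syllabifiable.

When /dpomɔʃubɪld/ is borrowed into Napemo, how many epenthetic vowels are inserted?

3

After substitution the input is /ʒtomɔʃubɪlʒ/.
The unsyllabifiable consonants are /ʒ/, /l/, /ʒ/; each receives one epenthetic vowel.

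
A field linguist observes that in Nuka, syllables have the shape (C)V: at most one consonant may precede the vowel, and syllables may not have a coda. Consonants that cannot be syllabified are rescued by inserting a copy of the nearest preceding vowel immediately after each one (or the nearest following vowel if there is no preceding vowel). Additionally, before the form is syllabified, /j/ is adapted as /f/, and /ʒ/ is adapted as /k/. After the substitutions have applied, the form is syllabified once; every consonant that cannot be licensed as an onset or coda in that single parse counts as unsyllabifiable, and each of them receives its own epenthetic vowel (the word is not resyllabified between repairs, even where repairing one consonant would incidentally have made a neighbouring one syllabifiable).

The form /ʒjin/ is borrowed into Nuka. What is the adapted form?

kifini

Substitution: /ʒ/ → /k/, /j/ → /f/, giving /kfin/.
Under (C)V, the unsyllabifiable consonants are /k/, /n/ (no codas are permitted; onsets are limited to one consonant).
Inserting the epenthetic vowel yields /k/ → /ki/, /n/ → /ni/.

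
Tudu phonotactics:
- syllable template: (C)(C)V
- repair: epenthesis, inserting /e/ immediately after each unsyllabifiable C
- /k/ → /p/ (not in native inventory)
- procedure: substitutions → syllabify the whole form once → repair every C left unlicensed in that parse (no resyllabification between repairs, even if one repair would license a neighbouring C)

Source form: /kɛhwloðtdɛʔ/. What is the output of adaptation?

Substitution: /k/ → /p/, giving /pɛhwloðtdɛʔ/.
Under (C)(C)V, the unsyllabifiable consonants are /h/, /ð/, /ʔ/ (no codas are permitted; onsets may contain at most 2 consonants).
Inserting the epenthetic vowel yields /h/ → /he/, /ð/ → /ðe/, /ʔ/ → /ʔe/.

pɛhewloðetdɛʔe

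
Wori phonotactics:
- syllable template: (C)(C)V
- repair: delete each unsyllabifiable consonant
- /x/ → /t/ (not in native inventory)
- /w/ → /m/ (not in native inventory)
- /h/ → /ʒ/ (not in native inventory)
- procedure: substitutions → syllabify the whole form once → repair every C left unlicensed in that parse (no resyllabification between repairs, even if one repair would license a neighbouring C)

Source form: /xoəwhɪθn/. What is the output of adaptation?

toəmʒɪ

Substitution: /x/ → /t/, /w/ → /m/, /h/ → /ʒ/, giving /toəmʒɪθn/.
Syllabifying with onset maximization leaves /θ/, /n/ stranded (no codas are permitted; onsets may contain at most 2 consonants).
Deletion applies to /θ/, /n/.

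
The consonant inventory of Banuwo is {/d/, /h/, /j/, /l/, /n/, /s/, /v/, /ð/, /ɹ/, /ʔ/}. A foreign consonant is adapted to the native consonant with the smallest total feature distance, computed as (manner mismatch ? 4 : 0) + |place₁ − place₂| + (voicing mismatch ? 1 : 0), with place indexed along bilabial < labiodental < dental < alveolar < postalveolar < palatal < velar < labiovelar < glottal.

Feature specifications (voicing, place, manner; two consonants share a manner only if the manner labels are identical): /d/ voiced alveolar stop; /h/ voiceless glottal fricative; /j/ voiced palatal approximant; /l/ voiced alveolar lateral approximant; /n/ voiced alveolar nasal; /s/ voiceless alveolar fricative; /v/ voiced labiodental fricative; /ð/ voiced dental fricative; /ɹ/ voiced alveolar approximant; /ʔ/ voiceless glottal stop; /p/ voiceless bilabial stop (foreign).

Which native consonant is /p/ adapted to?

d

/d/ is closest: same manner (stop), place distance 3 (bilabial→alveolar), voicing differs (+1); total 4. Next closest is /v/ at distance 6.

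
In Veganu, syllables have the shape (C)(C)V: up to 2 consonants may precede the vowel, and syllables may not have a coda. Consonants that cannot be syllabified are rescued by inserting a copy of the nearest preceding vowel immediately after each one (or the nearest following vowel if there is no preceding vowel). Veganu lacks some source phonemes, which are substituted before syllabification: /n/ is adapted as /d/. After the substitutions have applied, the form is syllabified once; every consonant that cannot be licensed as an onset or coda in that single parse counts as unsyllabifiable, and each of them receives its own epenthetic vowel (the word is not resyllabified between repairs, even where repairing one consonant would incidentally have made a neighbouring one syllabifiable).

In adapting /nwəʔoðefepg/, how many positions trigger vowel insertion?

After substitution the input is /dwəʔoðefepg/.
The unsyllabifiable consonants are /p/, /g/; each receives one epenthetic vowel.

2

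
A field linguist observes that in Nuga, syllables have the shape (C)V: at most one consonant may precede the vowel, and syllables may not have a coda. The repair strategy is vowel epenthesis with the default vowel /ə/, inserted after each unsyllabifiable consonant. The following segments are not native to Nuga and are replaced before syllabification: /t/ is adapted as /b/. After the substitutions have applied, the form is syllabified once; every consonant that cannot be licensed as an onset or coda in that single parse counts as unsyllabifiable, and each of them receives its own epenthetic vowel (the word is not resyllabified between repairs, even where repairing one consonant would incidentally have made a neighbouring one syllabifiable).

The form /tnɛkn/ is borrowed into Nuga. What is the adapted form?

bənɛkənə

Substitution: /t/ → /b/, giving /bnɛkn/.
The consonants /b/, /k/, /n/ cannot be parsed into a legal (C)V syllable (no codas are permitted; onsets are limited to one consonant).
Inserting the epenthetic vowel yields /b/ → /bə/, /k/ → /kə/, /n/ → /nə/.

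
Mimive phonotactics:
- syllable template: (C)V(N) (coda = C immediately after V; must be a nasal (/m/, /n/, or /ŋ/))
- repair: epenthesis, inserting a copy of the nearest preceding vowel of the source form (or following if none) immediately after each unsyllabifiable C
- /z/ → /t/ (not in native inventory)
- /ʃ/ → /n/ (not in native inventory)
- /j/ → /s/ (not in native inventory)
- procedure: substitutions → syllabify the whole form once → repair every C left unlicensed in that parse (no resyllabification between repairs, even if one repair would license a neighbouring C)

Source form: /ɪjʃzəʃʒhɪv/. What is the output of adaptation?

Substitution: /j/ → /s/, /ʃ/ → /n/, /z/ → /t/, giving /ɪsntənʒhɪv/.
Syllabifying with onset maximization leaves /s/, /n/, /ʒ/, /v/ stranded (only a nasal (/m/, /n/, or /ŋ/) is licensed in coda position; onsets are limited to one consonant).
Inserting the epenthetic vowel yields /s/ → /sɪ/, /n/ → /nɪ/, /ʒ/ → /ʒə/, /v/ → /vɪ/.

ɪsɪnɪtənʒəhɪvɪ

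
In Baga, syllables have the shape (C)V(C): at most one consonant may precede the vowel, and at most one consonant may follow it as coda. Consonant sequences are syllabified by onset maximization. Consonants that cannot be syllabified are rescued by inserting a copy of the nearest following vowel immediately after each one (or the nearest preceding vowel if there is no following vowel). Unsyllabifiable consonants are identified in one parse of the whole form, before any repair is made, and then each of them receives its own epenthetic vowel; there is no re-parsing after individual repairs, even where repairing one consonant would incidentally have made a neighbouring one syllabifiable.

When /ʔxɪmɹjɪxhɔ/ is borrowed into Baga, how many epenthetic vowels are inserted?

2

The unsyllabifiable consonants are /ʔ/, /ɹ/; each receives one epenthetic vowel.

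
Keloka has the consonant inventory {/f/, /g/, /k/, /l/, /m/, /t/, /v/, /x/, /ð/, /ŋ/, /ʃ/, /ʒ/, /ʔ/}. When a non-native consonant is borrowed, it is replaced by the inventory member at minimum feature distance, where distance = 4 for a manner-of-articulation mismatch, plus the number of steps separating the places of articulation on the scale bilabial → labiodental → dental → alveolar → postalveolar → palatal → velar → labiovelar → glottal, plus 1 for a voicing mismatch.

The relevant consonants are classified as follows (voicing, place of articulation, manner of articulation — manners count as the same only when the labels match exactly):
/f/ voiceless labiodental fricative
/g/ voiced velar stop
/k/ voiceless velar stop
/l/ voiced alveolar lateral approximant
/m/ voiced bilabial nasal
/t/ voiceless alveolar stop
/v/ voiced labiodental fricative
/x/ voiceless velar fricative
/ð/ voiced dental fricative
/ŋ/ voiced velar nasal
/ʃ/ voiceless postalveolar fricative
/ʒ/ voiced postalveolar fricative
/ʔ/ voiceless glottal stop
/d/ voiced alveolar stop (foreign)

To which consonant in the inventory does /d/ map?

t

/t/ is closest: same manner (stop), place distance 0 (alveolar→alveolar), voicing differs (+1); total 1. Next closest is /g/ at distance 3.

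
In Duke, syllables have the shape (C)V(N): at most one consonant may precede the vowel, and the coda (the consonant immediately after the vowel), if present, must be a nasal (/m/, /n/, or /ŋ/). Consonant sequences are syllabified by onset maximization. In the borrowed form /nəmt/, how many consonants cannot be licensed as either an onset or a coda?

Syllabifying with onset maximization leaves /t/ stranded (only a nasal (/m/, /n/, or /ŋ/) is licensed in coda position; onsets are limited to one consonant).

1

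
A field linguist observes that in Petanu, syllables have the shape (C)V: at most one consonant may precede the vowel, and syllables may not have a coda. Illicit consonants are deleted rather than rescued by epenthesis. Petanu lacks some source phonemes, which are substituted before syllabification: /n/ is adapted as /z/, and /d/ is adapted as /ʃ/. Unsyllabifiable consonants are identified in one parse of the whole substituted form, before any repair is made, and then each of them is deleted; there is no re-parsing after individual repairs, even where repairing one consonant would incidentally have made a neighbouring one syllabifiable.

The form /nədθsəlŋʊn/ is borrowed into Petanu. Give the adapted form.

Substitution: /n/ → /z/, /d/ → /ʃ/, giving /zəʃθsəlŋʊz/.
Syllabifying with onset maximization leaves /ʃ/, /θ/, /l/, /z/ stranded (no codas are permitted; onsets are limited to one consonant).
Deleting the stranded consonants removes /ʃ/, /θ/, /l/, /z/.

zəsəŋʊ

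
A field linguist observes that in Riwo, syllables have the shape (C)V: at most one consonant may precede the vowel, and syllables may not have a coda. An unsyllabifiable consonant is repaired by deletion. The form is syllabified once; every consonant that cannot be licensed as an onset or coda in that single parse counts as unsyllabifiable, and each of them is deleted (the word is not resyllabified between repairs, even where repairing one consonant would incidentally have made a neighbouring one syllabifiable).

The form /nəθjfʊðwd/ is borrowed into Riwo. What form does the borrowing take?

nəfʊ

Syllabifying with onset maximization leaves /θ/, /j/, /ð/, /w/, /d/ stranded (no codas are permitted; onsets are limited to one consonant).
Deleting the stranded consonants removes /θ/, /j/, /ð/, /w/, /d/.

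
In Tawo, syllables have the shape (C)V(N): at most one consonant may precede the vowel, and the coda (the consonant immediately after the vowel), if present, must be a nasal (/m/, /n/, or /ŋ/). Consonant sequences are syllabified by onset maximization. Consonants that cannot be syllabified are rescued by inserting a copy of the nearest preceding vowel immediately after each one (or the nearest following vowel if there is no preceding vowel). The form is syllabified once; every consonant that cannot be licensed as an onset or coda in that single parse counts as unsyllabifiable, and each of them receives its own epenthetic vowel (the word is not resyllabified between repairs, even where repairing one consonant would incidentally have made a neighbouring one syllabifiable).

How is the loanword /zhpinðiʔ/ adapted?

The consonants /z/, /h/, /ʔ/ cannot be parsed into a legal (C)V(N) syllable (only a nasal (/m/, /n/, or /ŋ/) is licensed in coda position; onsets are limited to one consonant).
Epenthesis after each stranded consonant: /z/ → /zi/, /h/ → /hi/, /ʔ/ → /ʔi/.

zihipinðiʔi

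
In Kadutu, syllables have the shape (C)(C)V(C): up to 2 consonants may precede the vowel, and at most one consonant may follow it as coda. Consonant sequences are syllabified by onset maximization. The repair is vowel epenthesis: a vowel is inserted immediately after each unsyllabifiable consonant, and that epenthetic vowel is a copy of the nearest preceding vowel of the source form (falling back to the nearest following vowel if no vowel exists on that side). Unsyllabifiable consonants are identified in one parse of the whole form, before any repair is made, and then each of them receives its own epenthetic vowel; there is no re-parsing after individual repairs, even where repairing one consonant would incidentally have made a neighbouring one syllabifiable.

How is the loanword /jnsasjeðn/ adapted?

Under (C)(C)V(C), the unsyllabifiable consonants are /j/, /n/ (at most one coda consonant is licensed; onsets may contain at most 2 consonants).
Each unlicensed consonant becomes the onset of a new syllable: /j/ → /ja/, /n/ → /ne/.

jansasjeðne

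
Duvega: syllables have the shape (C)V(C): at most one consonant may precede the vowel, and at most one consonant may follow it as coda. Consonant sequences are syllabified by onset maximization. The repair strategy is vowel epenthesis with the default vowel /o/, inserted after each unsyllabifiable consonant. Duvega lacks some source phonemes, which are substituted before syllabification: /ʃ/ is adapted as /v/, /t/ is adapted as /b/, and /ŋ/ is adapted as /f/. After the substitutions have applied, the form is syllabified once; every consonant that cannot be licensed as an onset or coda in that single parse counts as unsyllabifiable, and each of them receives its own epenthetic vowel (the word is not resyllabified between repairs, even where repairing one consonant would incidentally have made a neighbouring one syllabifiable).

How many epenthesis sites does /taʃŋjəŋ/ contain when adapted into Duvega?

After substitution the input is /bavfjəf/.
The unsyllabifiable consonants are /f/; each receives one epenthetic vowel.

1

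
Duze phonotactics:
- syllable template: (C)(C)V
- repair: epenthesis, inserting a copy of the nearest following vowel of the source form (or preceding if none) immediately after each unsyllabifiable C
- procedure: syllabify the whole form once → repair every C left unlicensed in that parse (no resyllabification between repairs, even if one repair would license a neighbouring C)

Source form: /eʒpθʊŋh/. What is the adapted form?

Under (C)(C)V, the unsyllabifiable consonants are /ʒ/, /ŋ/, /h/ (no codas are permitted; onsets may contain at most 2 consonants).
Epenthesis after each stranded consonant: /ʒ/ → /ʒʊ/, /ŋ/ → /ŋʊ/, /h/ → /hʊ/.

eʒʊpθʊŋʊhʊ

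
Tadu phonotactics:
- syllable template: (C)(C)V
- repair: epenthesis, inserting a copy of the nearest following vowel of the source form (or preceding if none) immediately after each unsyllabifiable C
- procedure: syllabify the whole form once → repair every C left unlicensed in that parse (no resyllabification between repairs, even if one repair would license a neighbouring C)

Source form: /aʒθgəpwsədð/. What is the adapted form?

The consonants /ʒ/, /p/, /d/, /ð/ cannot be parsed into a legal (C)(C)V syllable (no codas are permitted; onsets may contain at most 2 consonants).
Epenthesis after each stranded consonant: /ʒ/ → /ʒə/, /p/ → /pə/, /d/ → /də/, /ð/ → /ðə/.

aʒəθgəpəwsədəðə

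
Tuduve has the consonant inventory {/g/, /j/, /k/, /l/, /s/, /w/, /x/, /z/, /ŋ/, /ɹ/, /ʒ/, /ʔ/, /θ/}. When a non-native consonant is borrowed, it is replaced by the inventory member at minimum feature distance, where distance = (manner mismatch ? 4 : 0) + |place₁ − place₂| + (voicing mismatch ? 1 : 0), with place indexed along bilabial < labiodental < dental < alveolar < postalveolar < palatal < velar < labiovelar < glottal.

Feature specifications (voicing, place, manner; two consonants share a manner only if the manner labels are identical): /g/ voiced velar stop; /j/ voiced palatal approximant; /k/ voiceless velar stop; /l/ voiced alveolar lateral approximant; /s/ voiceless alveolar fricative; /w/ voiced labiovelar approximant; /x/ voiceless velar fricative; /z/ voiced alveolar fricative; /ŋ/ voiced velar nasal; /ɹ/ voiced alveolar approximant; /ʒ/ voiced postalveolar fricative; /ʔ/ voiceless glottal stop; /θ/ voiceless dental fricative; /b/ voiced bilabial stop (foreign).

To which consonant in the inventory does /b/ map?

g

/g/ is closest: same manner (stop), place distance 6 (bilabial→velar), same voicing; total 6. Next closest is /k/ at distance 7.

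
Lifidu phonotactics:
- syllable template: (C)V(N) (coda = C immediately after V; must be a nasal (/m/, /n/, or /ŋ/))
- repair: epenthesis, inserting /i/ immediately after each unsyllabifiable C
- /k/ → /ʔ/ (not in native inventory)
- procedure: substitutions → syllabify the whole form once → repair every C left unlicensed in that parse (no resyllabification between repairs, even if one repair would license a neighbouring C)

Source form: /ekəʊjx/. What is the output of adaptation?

eʔəʊjixi

Substitution: /k/ → /ʔ/, giving /eʔəʊjx/.
The consonants /j/, /x/ cannot be parsed into a legal (C)V(N) syllable (only a nasal (/m/, /n/, or /ŋ/) is licensed in coda position; onsets are limited to one consonant).
Epenthesis after each stranded consonant: /j/ → /ji/, /x/ → /xi/.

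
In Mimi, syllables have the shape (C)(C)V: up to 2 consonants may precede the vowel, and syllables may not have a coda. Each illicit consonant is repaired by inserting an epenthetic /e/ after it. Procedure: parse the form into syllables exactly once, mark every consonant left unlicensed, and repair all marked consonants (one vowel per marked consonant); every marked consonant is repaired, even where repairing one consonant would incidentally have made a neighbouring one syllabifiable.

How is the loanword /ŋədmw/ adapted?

Syllabifying with onset maximization leaves /d/, /m/, /w/ stranded (no codas are permitted; onsets may contain at most 2 consonants).
Inserting the epenthetic vowel yields /d/ → /de/, /m/ → /me/, /w/ → /we/.

ŋədemewe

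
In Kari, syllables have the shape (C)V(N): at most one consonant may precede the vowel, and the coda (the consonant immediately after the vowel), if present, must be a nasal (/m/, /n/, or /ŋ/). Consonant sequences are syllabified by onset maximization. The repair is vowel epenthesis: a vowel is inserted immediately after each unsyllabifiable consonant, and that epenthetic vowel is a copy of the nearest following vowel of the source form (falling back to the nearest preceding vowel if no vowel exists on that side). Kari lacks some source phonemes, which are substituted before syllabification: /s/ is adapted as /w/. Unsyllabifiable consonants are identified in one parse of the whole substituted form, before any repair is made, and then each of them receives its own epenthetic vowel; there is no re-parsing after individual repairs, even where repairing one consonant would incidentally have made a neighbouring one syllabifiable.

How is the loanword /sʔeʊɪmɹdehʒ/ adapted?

Substitution: /s/ → /w/, giving /wʔeʊɪmɹdehʒ/.
Under (C)V(N), the unsyllabifiable consonants are /w/, /ɹ/, /h/, /ʒ/ (only a nasal (/m/, /n/, or /ŋ/) is licensed in coda position; onsets are limited to one consonant).
Each unlicensed consonant becomes the onset of a new syllable: /w/ → /we/, /ɹ/ → /ɹe/, /h/ → /he/, /ʒ/ → /ʒe/.

weʔeʊɪmɹedeheʒe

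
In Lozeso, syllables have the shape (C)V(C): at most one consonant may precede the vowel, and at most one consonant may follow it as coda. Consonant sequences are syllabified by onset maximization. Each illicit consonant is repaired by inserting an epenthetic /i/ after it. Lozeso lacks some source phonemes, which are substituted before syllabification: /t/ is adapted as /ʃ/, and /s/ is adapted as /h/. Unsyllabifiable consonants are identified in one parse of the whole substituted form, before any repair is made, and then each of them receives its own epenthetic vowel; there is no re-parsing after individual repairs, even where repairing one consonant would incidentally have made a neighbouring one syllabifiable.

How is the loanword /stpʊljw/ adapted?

hiʃipʊljiwi

Substitution: /s/ → /h/, /t/ → /ʃ/, giving /hʃpʊljw/.
Syllabifying with onset maximization leaves /h/, /ʃ/, /j/, /w/ stranded (at most one coda consonant is licensed; onsets are limited to one consonant).
Inserting the epenthetic vowel yields /h/ → /hi/, /ʃ/ → /ʃi/, /j/ → /ji/, /w/ → /wi/.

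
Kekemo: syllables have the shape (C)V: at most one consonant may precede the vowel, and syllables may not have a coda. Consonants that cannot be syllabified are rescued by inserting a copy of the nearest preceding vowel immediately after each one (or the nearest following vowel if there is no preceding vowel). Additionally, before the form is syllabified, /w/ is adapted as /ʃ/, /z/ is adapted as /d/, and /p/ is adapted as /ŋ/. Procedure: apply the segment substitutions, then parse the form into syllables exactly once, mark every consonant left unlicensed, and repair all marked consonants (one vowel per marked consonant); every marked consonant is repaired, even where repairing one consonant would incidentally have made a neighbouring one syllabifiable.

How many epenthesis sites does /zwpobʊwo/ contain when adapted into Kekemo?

2

After substitution the input is /dʃŋobʊʃo/.
The unsyllabifiable consonants are /d/, /ʃ/; each receives one epenthetic vowel.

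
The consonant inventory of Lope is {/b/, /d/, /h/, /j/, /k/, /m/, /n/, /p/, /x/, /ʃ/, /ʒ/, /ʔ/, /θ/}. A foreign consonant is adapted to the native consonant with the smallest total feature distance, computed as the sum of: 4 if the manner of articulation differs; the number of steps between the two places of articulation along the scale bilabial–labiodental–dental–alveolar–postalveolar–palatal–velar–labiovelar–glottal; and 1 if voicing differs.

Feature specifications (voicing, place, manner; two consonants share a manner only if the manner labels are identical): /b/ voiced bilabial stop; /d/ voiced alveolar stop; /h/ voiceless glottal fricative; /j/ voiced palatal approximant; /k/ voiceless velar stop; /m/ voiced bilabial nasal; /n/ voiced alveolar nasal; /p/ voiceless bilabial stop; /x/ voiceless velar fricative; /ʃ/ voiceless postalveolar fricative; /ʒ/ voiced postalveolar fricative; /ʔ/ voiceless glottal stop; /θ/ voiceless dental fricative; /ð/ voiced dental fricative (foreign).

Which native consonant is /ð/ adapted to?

/θ/ is closest: same manner (fricative), place distance 0 (dental→dental), voicing differs (+1); total 1. Next closest is /ʒ/ at distance 2.

θ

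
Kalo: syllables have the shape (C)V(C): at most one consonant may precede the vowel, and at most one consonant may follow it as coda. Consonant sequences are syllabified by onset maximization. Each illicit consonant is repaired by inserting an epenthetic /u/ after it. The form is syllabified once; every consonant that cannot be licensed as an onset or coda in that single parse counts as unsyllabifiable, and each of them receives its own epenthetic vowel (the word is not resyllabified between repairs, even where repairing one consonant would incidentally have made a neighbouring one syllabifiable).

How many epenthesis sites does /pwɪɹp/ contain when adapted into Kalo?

The unsyllabifiable consonants are /p/, /p/; each receives one epenthetic vowel.

2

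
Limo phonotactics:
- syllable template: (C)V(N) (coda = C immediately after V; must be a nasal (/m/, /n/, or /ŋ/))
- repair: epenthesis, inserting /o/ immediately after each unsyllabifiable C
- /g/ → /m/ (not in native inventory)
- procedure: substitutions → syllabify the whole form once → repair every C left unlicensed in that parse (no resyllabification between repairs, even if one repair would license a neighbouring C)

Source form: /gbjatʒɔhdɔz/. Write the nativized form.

Substitution: /g/ → /m/, giving /mbjatʒɔhdɔz/.
Under (C)V(N), the unsyllabifiable consonants are /m/, /b/, /t/, /h/, /z/ (only a nasal (/m/, /n/, or /ŋ/) is licensed in coda position; onsets are limited to one consonant).
Epenthesis after each stranded consonant: /m/ → /mo/, /b/ → /bo/, /t/ → /to/, /h/ → /ho/, /z/ → /zo/.

mobojatoʒɔhodɔzo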